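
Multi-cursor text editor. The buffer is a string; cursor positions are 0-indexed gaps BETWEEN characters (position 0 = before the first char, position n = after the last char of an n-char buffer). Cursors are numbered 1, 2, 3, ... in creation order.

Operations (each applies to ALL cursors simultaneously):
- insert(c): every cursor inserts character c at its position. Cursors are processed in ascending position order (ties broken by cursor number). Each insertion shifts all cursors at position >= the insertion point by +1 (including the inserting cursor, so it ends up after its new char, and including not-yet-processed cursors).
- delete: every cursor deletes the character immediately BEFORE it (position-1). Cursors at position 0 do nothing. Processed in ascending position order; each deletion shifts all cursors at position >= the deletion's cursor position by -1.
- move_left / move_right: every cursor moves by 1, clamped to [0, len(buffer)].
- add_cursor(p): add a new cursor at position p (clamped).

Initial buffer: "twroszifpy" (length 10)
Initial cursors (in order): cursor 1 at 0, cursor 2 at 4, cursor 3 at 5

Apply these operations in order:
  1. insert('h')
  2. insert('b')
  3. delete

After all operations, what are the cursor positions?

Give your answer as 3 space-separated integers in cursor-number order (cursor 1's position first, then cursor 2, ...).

Answer: 1 6 8

Derivation:
After op 1 (insert('h')): buffer="htwrohshzifpy" (len 13), cursors c1@1 c2@6 c3@8, authorship 1....2.3.....
After op 2 (insert('b')): buffer="hbtwrohbshbzifpy" (len 16), cursors c1@2 c2@8 c3@11, authorship 11....22.33.....
After op 3 (delete): buffer="htwrohshzifpy" (len 13), cursors c1@1 c2@6 c3@8, authorship 1....2.3.....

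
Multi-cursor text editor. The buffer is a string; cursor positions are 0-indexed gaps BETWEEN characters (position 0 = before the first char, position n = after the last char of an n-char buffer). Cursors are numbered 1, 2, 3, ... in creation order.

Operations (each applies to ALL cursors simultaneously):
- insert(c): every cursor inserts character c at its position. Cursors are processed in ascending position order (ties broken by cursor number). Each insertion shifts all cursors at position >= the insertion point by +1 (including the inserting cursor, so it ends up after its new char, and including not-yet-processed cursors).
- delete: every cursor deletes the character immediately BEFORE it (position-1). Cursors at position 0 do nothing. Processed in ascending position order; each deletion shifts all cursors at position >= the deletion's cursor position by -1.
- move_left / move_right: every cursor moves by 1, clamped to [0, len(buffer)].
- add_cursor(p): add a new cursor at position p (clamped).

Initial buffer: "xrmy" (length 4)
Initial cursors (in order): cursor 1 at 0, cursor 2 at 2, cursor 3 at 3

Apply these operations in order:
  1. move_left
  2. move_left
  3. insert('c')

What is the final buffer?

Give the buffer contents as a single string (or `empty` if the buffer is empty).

After op 1 (move_left): buffer="xrmy" (len 4), cursors c1@0 c2@1 c3@2, authorship ....
After op 2 (move_left): buffer="xrmy" (len 4), cursors c1@0 c2@0 c3@1, authorship ....
After op 3 (insert('c')): buffer="ccxcrmy" (len 7), cursors c1@2 c2@2 c3@4, authorship 12.3...

Answer: ccxcrmy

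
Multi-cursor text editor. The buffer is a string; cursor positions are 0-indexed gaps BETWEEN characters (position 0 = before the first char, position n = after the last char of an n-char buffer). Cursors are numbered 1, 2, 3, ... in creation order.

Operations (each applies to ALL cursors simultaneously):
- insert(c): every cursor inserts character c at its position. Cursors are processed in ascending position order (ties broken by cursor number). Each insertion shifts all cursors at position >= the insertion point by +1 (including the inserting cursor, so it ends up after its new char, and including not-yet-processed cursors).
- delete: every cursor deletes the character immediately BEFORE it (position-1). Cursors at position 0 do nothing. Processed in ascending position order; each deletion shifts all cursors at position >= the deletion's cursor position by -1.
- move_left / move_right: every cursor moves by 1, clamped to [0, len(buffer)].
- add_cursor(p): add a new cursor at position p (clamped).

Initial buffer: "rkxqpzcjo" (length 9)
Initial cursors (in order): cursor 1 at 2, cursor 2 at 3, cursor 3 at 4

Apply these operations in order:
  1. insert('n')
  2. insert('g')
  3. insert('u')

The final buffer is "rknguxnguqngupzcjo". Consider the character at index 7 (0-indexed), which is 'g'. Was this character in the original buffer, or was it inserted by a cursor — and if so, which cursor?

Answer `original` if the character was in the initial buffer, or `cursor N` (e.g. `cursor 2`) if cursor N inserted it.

Answer: cursor 2

Derivation:
After op 1 (insert('n')): buffer="rknxnqnpzcjo" (len 12), cursors c1@3 c2@5 c3@7, authorship ..1.2.3.....
After op 2 (insert('g')): buffer="rkngxngqngpzcjo" (len 15), cursors c1@4 c2@7 c3@10, authorship ..11.22.33.....
After op 3 (insert('u')): buffer="rknguxnguqngupzcjo" (len 18), cursors c1@5 c2@9 c3@13, authorship ..111.222.333.....
Authorship (.=original, N=cursor N): . . 1 1 1 . 2 2 2 . 3 3 3 . . . . .
Index 7: author = 2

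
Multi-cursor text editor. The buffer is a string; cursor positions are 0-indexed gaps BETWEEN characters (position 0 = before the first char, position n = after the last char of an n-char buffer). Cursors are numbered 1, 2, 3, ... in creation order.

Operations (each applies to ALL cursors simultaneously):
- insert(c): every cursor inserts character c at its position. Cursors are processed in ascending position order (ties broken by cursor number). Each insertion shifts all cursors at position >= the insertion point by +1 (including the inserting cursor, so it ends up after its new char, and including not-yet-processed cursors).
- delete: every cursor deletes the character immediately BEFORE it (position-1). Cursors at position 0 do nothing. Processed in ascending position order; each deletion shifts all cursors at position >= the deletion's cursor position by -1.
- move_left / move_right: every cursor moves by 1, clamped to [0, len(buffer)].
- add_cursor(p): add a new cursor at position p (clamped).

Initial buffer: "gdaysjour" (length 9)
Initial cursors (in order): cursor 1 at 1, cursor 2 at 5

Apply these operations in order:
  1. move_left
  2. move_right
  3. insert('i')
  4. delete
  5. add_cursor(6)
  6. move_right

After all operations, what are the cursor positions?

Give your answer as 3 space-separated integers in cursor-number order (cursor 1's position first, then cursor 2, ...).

Answer: 2 6 7

Derivation:
After op 1 (move_left): buffer="gdaysjour" (len 9), cursors c1@0 c2@4, authorship .........
After op 2 (move_right): buffer="gdaysjour" (len 9), cursors c1@1 c2@5, authorship .........
After op 3 (insert('i')): buffer="gidaysijour" (len 11), cursors c1@2 c2@7, authorship .1....2....
After op 4 (delete): buffer="gdaysjour" (len 9), cursors c1@1 c2@5, authorship .........
After op 5 (add_cursor(6)): buffer="gdaysjour" (len 9), cursors c1@1 c2@5 c3@6, authorship .........
After op 6 (move_right): buffer="gdaysjour" (len 9), cursors c1@2 c2@6 c3@7, authorship .........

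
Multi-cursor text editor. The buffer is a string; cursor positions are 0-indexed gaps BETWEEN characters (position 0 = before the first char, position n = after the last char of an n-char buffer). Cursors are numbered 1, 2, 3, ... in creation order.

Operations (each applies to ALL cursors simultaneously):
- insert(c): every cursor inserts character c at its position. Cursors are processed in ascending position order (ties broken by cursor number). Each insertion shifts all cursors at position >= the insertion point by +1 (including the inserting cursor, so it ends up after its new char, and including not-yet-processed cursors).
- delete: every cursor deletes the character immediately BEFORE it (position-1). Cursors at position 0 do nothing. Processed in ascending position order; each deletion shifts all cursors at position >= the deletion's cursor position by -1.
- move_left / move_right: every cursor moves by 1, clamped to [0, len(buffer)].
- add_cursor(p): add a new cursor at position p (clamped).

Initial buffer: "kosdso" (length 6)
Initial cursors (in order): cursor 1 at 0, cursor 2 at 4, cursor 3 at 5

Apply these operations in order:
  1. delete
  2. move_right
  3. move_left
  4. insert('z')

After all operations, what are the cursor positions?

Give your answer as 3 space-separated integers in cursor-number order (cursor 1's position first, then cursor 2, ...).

After op 1 (delete): buffer="koso" (len 4), cursors c1@0 c2@3 c3@3, authorship ....
After op 2 (move_right): buffer="koso" (len 4), cursors c1@1 c2@4 c3@4, authorship ....
After op 3 (move_left): buffer="koso" (len 4), cursors c1@0 c2@3 c3@3, authorship ....
After op 4 (insert('z')): buffer="zkoszzo" (len 7), cursors c1@1 c2@6 c3@6, authorship 1...23.

Answer: 1 6 6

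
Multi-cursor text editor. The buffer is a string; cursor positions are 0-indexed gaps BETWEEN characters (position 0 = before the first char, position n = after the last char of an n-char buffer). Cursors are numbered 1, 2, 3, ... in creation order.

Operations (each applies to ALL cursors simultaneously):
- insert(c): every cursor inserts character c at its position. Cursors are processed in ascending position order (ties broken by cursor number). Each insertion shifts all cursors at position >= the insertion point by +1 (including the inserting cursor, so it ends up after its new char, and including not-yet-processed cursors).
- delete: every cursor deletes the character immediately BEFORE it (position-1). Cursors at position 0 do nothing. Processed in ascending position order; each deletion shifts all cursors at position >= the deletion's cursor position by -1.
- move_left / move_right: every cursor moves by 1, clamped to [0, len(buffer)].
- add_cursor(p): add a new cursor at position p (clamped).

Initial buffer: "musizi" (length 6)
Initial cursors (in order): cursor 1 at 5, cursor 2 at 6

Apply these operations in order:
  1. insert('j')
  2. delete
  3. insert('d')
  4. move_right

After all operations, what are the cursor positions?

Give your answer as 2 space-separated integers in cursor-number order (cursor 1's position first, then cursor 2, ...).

After op 1 (insert('j')): buffer="musizjij" (len 8), cursors c1@6 c2@8, authorship .....1.2
After op 2 (delete): buffer="musizi" (len 6), cursors c1@5 c2@6, authorship ......
After op 3 (insert('d')): buffer="musizdid" (len 8), cursors c1@6 c2@8, authorship .....1.2
After op 4 (move_right): buffer="musizdid" (len 8), cursors c1@7 c2@8, authorship .....1.2

Answer: 7 8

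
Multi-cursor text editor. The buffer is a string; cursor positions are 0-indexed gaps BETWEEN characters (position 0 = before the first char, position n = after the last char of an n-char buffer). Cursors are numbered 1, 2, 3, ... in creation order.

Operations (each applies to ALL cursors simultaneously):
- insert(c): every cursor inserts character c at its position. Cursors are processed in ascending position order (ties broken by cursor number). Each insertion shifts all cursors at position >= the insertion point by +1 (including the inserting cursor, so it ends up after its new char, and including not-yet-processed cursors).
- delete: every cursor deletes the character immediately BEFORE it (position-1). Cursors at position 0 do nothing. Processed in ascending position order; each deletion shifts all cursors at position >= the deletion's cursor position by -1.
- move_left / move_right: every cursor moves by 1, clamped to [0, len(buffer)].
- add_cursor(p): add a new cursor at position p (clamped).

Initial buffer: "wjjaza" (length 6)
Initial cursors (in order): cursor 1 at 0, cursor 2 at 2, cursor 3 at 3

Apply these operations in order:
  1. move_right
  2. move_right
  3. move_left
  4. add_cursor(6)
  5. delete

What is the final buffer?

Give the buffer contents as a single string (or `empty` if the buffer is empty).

Answer: jz

Derivation:
After op 1 (move_right): buffer="wjjaza" (len 6), cursors c1@1 c2@3 c3@4, authorship ......
After op 2 (move_right): buffer="wjjaza" (len 6), cursors c1@2 c2@4 c3@5, authorship ......
After op 3 (move_left): buffer="wjjaza" (len 6), cursors c1@1 c2@3 c3@4, authorship ......
After op 4 (add_cursor(6)): buffer="wjjaza" (len 6), cursors c1@1 c2@3 c3@4 c4@6, authorship ......
After op 5 (delete): buffer="jz" (len 2), cursors c1@0 c2@1 c3@1 c4@2, authorship ..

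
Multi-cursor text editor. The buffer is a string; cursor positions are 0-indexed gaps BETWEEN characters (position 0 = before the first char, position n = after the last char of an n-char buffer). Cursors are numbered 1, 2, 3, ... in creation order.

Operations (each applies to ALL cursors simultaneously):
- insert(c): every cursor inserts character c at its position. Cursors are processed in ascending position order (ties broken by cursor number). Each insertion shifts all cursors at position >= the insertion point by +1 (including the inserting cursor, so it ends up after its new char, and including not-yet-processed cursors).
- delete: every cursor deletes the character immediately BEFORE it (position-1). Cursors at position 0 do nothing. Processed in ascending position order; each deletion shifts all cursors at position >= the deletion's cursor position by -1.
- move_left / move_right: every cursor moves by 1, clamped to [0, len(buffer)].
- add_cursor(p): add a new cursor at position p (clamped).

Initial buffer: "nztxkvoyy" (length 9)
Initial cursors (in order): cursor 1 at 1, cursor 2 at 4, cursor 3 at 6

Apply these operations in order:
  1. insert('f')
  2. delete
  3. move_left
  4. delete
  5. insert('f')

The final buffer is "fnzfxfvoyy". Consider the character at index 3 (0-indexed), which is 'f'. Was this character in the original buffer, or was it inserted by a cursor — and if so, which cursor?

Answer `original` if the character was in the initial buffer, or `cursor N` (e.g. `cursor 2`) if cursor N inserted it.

After op 1 (insert('f')): buffer="nfztxfkvfoyy" (len 12), cursors c1@2 c2@6 c3@9, authorship .1...2..3...
After op 2 (delete): buffer="nztxkvoyy" (len 9), cursors c1@1 c2@4 c3@6, authorship .........
After op 3 (move_left): buffer="nztxkvoyy" (len 9), cursors c1@0 c2@3 c3@5, authorship .........
After op 4 (delete): buffer="nzxvoyy" (len 7), cursors c1@0 c2@2 c3@3, authorship .......
After op 5 (insert('f')): buffer="fnzfxfvoyy" (len 10), cursors c1@1 c2@4 c3@6, authorship 1..2.3....
Authorship (.=original, N=cursor N): 1 . . 2 . 3 . . . .
Index 3: author = 2

Answer: cursor 2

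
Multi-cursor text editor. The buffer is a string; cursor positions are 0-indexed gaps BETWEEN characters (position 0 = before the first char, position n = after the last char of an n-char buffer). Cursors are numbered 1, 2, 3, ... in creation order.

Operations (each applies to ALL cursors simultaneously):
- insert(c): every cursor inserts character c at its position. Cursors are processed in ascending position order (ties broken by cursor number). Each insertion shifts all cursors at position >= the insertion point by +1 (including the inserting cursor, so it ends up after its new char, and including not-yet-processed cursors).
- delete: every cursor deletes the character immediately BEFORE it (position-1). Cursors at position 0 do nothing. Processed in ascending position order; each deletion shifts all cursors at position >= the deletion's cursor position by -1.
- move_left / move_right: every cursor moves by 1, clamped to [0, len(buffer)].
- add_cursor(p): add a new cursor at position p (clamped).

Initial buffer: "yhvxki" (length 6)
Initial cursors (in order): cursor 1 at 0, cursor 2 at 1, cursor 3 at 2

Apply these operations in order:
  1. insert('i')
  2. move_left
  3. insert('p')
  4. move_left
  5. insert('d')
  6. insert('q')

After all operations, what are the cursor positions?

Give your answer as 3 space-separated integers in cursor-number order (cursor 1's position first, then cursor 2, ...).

After op 1 (insert('i')): buffer="iyihivxki" (len 9), cursors c1@1 c2@3 c3@5, authorship 1.2.3....
After op 2 (move_left): buffer="iyihivxki" (len 9), cursors c1@0 c2@2 c3@4, authorship 1.2.3....
After op 3 (insert('p')): buffer="piypihpivxki" (len 12), cursors c1@1 c2@4 c3@7, authorship 11.22.33....
After op 4 (move_left): buffer="piypihpivxki" (len 12), cursors c1@0 c2@3 c3@6, authorship 11.22.33....
After op 5 (insert('d')): buffer="dpiydpihdpivxki" (len 15), cursors c1@1 c2@5 c3@9, authorship 111.222.333....
After op 6 (insert('q')): buffer="dqpiydqpihdqpivxki" (len 18), cursors c1@2 c2@7 c3@12, authorship 1111.2222.3333....

Answer: 2 7 12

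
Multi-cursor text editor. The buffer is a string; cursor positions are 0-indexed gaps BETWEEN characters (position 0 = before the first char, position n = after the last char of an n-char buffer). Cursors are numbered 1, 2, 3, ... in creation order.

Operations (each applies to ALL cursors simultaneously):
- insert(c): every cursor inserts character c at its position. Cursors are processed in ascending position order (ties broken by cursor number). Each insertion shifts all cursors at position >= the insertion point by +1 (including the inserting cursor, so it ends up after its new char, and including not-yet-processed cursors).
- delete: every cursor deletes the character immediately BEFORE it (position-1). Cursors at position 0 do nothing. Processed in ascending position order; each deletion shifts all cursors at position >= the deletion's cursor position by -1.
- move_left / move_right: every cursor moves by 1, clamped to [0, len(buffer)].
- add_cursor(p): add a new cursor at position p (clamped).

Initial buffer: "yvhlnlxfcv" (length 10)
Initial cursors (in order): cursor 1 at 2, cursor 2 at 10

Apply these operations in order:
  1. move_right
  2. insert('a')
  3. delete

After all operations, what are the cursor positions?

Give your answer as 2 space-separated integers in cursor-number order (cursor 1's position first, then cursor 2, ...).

After op 1 (move_right): buffer="yvhlnlxfcv" (len 10), cursors c1@3 c2@10, authorship ..........
After op 2 (insert('a')): buffer="yvhalnlxfcva" (len 12), cursors c1@4 c2@12, authorship ...1.......2
After op 3 (delete): buffer="yvhlnlxfcv" (len 10), cursors c1@3 c2@10, authorship ..........

Answer: 3 10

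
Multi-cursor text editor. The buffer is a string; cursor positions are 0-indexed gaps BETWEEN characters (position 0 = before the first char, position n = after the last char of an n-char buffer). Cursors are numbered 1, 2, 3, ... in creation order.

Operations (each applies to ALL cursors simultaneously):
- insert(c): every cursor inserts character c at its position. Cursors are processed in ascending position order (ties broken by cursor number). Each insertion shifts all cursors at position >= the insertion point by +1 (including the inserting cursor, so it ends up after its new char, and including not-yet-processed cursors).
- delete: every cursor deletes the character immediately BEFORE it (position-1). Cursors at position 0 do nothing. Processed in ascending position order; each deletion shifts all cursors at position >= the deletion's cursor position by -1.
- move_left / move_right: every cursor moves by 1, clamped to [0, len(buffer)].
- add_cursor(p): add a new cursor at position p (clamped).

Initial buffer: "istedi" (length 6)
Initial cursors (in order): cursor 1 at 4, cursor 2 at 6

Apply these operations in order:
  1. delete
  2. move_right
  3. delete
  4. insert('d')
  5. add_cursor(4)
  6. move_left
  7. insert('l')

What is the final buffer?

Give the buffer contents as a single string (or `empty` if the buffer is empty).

After op 1 (delete): buffer="istd" (len 4), cursors c1@3 c2@4, authorship ....
After op 2 (move_right): buffer="istd" (len 4), cursors c1@4 c2@4, authorship ....
After op 3 (delete): buffer="is" (len 2), cursors c1@2 c2@2, authorship ..
After op 4 (insert('d')): buffer="isdd" (len 4), cursors c1@4 c2@4, authorship ..12
After op 5 (add_cursor(4)): buffer="isdd" (len 4), cursors c1@4 c2@4 c3@4, authorship ..12
After op 6 (move_left): buffer="isdd" (len 4), cursors c1@3 c2@3 c3@3, authorship ..12
After op 7 (insert('l')): buffer="isdllld" (len 7), cursors c1@6 c2@6 c3@6, authorship ..11232

Answer: isdllld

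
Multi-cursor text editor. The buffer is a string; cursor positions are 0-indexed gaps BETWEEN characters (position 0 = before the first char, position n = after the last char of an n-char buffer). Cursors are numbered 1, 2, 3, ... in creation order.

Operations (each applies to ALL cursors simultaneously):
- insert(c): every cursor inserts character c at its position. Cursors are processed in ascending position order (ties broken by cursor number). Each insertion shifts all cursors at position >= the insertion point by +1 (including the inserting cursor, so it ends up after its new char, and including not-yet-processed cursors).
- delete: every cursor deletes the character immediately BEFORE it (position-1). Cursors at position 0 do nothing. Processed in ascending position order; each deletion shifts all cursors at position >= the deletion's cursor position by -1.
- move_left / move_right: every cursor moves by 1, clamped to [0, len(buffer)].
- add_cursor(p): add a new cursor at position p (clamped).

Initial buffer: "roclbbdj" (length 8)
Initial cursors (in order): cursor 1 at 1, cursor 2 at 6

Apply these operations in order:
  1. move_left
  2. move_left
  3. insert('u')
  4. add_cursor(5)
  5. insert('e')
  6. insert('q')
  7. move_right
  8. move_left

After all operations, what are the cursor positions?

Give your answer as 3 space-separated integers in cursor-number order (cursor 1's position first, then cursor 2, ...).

Answer: 3 12 9

Derivation:
After op 1 (move_left): buffer="roclbbdj" (len 8), cursors c1@0 c2@5, authorship ........
After op 2 (move_left): buffer="roclbbdj" (len 8), cursors c1@0 c2@4, authorship ........
After op 3 (insert('u')): buffer="uroclubbdj" (len 10), cursors c1@1 c2@6, authorship 1....2....
After op 4 (add_cursor(5)): buffer="uroclubbdj" (len 10), cursors c1@1 c3@5 c2@6, authorship 1....2....
After op 5 (insert('e')): buffer="uerocleuebbdj" (len 13), cursors c1@2 c3@7 c2@9, authorship 11....322....
After op 6 (insert('q')): buffer="ueqroclequeqbbdj" (len 16), cursors c1@3 c3@9 c2@12, authorship 111....33222....
After op 7 (move_right): buffer="ueqroclequeqbbdj" (len 16), cursors c1@4 c3@10 c2@13, authorship 111....33222....
After op 8 (move_left): buffer="ueqroclequeqbbdj" (len 16), cursors c1@3 c3@9 c2@12, authorship 111....33222....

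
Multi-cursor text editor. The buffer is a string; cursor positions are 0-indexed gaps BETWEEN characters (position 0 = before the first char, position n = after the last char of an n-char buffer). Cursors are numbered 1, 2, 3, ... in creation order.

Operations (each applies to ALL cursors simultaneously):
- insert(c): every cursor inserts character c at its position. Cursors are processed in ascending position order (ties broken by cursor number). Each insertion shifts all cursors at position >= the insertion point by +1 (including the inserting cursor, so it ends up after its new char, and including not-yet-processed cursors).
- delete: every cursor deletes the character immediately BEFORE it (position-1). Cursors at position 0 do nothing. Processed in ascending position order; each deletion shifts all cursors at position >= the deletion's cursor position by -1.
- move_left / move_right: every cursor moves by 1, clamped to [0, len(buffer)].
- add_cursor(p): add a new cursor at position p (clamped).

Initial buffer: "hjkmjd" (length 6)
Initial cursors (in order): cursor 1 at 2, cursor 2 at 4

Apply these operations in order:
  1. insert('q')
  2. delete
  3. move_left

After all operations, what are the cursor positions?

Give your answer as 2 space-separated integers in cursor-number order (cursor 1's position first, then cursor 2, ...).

Answer: 1 3

Derivation:
After op 1 (insert('q')): buffer="hjqkmqjd" (len 8), cursors c1@3 c2@6, authorship ..1..2..
After op 2 (delete): buffer="hjkmjd" (len 6), cursors c1@2 c2@4, authorship ......
After op 3 (move_left): buffer="hjkmjd" (len 6), cursors c1@1 c2@3, authorship ......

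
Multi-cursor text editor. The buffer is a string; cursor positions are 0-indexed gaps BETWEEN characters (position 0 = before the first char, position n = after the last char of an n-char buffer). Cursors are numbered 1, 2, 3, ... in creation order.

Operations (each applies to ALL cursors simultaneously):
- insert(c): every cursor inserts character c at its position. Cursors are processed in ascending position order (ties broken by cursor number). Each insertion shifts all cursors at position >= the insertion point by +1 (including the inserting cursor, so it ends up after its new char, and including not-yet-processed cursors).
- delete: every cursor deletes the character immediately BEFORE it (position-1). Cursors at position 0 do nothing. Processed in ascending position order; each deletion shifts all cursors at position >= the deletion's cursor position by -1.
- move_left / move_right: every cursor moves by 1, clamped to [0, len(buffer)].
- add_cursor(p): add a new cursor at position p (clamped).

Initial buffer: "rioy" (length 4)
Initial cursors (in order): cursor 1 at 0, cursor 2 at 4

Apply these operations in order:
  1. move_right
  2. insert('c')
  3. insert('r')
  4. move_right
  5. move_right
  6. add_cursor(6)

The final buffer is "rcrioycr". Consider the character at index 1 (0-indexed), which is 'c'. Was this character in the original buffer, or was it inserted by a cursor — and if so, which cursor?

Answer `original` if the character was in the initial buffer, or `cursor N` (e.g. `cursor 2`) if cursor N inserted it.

Answer: cursor 1

Derivation:
After op 1 (move_right): buffer="rioy" (len 4), cursors c1@1 c2@4, authorship ....
After op 2 (insert('c')): buffer="rcioyc" (len 6), cursors c1@2 c2@6, authorship .1...2
After op 3 (insert('r')): buffer="rcrioycr" (len 8), cursors c1@3 c2@8, authorship .11...22
After op 4 (move_right): buffer="rcrioycr" (len 8), cursors c1@4 c2@8, authorship .11...22
After op 5 (move_right): buffer="rcrioycr" (len 8), cursors c1@5 c2@8, authorship .11...22
After op 6 (add_cursor(6)): buffer="rcrioycr" (len 8), cursors c1@5 c3@6 c2@8, authorship .11...22
Authorship (.=original, N=cursor N): . 1 1 . . . 2 2
Index 1: author = 1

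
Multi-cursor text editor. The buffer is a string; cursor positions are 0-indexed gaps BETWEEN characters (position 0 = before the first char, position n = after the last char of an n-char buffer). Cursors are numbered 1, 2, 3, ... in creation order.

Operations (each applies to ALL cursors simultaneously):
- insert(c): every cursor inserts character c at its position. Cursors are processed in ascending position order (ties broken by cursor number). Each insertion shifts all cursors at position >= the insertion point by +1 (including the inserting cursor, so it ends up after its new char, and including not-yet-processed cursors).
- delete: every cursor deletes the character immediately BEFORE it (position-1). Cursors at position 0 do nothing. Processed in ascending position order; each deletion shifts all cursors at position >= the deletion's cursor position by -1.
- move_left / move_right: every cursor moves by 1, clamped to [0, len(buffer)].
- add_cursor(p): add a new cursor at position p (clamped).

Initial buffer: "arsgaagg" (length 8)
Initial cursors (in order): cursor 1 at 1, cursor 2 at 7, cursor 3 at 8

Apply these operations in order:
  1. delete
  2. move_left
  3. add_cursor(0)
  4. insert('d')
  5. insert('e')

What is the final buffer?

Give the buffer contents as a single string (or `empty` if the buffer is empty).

Answer: ddeersgaddeea

Derivation:
After op 1 (delete): buffer="rsgaa" (len 5), cursors c1@0 c2@5 c3@5, authorship .....
After op 2 (move_left): buffer="rsgaa" (len 5), cursors c1@0 c2@4 c3@4, authorship .....
After op 3 (add_cursor(0)): buffer="rsgaa" (len 5), cursors c1@0 c4@0 c2@4 c3@4, authorship .....
After op 4 (insert('d')): buffer="ddrsgadda" (len 9), cursors c1@2 c4@2 c2@8 c3@8, authorship 14....23.
After op 5 (insert('e')): buffer="ddeersgaddeea" (len 13), cursors c1@4 c4@4 c2@12 c3@12, authorship 1414....2323.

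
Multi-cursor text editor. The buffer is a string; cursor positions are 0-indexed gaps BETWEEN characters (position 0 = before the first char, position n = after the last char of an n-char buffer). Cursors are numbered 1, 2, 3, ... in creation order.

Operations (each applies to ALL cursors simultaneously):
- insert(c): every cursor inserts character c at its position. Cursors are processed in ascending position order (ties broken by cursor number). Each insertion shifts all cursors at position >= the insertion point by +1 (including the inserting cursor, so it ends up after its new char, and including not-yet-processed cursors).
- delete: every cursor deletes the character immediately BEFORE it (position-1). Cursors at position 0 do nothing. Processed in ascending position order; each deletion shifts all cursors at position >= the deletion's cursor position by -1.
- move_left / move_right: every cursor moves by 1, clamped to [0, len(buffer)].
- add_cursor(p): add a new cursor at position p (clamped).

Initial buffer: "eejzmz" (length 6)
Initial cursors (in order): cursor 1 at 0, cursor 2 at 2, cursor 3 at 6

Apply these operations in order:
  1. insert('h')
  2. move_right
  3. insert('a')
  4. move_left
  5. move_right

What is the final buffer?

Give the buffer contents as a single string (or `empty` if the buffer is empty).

Answer: heaehjazmzha

Derivation:
After op 1 (insert('h')): buffer="heehjzmzh" (len 9), cursors c1@1 c2@4 c3@9, authorship 1..2....3
After op 2 (move_right): buffer="heehjzmzh" (len 9), cursors c1@2 c2@5 c3@9, authorship 1..2....3
After op 3 (insert('a')): buffer="heaehjazmzha" (len 12), cursors c1@3 c2@7 c3@12, authorship 1.1.2.2...33
After op 4 (move_left): buffer="heaehjazmzha" (len 12), cursors c1@2 c2@6 c3@11, authorship 1.1.2.2...33
After op 5 (move_right): buffer="heaehjazmzha" (len 12), cursors c1@3 c2@7 c3@12, authorship 1.1.2.2...33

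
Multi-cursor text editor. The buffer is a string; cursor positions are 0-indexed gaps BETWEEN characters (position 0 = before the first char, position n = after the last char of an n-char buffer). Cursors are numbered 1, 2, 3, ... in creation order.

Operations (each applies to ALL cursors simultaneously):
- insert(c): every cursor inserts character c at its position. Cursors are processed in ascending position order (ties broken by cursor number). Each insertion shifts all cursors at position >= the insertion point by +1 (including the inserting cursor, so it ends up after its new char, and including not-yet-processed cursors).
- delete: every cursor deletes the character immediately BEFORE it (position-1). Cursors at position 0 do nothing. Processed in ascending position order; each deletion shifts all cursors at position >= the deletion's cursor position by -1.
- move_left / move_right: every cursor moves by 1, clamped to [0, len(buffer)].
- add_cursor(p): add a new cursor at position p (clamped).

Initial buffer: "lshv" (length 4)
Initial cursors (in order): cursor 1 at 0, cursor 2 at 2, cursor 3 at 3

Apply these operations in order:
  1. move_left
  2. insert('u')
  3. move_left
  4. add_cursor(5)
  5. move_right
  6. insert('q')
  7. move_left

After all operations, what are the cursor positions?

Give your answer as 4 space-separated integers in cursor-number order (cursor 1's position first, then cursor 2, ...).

Answer: 1 4 7 9

Derivation:
After op 1 (move_left): buffer="lshv" (len 4), cursors c1@0 c2@1 c3@2, authorship ....
After op 2 (insert('u')): buffer="ulusuhv" (len 7), cursors c1@1 c2@3 c3@5, authorship 1.2.3..
After op 3 (move_left): buffer="ulusuhv" (len 7), cursors c1@0 c2@2 c3@4, authorship 1.2.3..
After op 4 (add_cursor(5)): buffer="ulusuhv" (len 7), cursors c1@0 c2@2 c3@4 c4@5, authorship 1.2.3..
After op 5 (move_right): buffer="ulusuhv" (len 7), cursors c1@1 c2@3 c3@5 c4@6, authorship 1.2.3..
After op 6 (insert('q')): buffer="uqluqsuqhqv" (len 11), cursors c1@2 c2@5 c3@8 c4@10, authorship 11.22.33.4.
After op 7 (move_left): buffer="uqluqsuqhqv" (len 11), cursors c1@1 c2@4 c3@7 c4@9, authorship 11.22.33.4.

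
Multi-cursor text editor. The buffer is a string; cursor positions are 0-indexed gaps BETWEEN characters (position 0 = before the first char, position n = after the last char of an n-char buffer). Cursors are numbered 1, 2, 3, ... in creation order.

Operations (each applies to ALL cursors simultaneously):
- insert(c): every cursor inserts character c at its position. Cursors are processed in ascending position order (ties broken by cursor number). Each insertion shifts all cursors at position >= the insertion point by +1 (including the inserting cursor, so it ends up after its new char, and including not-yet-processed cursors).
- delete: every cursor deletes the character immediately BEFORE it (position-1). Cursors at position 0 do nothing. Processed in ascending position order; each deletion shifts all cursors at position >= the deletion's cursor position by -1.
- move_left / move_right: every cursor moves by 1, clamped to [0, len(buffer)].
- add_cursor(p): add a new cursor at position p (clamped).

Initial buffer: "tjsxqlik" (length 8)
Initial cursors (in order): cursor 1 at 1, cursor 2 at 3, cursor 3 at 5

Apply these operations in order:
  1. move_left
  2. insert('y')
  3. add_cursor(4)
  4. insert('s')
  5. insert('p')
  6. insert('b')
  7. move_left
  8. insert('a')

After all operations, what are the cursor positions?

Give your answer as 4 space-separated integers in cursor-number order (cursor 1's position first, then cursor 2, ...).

After op 1 (move_left): buffer="tjsxqlik" (len 8), cursors c1@0 c2@2 c3@4, authorship ........
After op 2 (insert('y')): buffer="ytjysxyqlik" (len 11), cursors c1@1 c2@4 c3@7, authorship 1..2..3....
After op 3 (add_cursor(4)): buffer="ytjysxyqlik" (len 11), cursors c1@1 c2@4 c4@4 c3@7, authorship 1..2..3....
After op 4 (insert('s')): buffer="ystjysssxysqlik" (len 15), cursors c1@2 c2@7 c4@7 c3@11, authorship 11..224..33....
After op 5 (insert('p')): buffer="ysptjyssppsxyspqlik" (len 19), cursors c1@3 c2@10 c4@10 c3@15, authorship 111..22424..333....
After op 6 (insert('b')): buffer="yspbtjyssppbbsxyspbqlik" (len 23), cursors c1@4 c2@13 c4@13 c3@19, authorship 1111..2242424..3333....
After op 7 (move_left): buffer="yspbtjyssppbbsxyspbqlik" (len 23), cursors c1@3 c2@12 c4@12 c3@18, authorship 1111..2242424..3333....
After op 8 (insert('a')): buffer="yspabtjyssppbaabsxyspabqlik" (len 27), cursors c1@4 c2@15 c4@15 c3@22, authorship 11111..224242244..33333....

Answer: 4 15 22 15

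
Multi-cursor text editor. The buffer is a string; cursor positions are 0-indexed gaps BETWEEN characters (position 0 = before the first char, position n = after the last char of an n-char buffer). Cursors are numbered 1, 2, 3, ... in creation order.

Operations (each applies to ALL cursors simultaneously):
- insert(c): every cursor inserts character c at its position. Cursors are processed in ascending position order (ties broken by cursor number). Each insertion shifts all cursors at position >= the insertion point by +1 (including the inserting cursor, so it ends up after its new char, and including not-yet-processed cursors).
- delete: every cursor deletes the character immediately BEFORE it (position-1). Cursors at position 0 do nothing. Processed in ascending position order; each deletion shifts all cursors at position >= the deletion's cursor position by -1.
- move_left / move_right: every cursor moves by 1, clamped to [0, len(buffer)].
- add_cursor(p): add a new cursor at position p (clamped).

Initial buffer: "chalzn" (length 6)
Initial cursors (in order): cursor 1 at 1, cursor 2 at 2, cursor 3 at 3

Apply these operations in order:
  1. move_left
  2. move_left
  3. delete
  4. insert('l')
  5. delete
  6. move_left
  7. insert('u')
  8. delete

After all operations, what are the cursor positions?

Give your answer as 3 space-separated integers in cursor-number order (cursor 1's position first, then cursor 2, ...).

Answer: 0 0 0

Derivation:
After op 1 (move_left): buffer="chalzn" (len 6), cursors c1@0 c2@1 c3@2, authorship ......
After op 2 (move_left): buffer="chalzn" (len 6), cursors c1@0 c2@0 c3@1, authorship ......
After op 3 (delete): buffer="halzn" (len 5), cursors c1@0 c2@0 c3@0, authorship .....
After op 4 (insert('l')): buffer="lllhalzn" (len 8), cursors c1@3 c2@3 c3@3, authorship 123.....
After op 5 (delete): buffer="halzn" (len 5), cursors c1@0 c2@0 c3@0, authorship .....
After op 6 (move_left): buffer="halzn" (len 5), cursors c1@0 c2@0 c3@0, authorship .....
After op 7 (insert('u')): buffer="uuuhalzn" (len 8), cursors c1@3 c2@3 c3@3, authorship 123.....
After op 8 (delete): buffer="halzn" (len 5), cursors c1@0 c2@0 c3@0, authorship .....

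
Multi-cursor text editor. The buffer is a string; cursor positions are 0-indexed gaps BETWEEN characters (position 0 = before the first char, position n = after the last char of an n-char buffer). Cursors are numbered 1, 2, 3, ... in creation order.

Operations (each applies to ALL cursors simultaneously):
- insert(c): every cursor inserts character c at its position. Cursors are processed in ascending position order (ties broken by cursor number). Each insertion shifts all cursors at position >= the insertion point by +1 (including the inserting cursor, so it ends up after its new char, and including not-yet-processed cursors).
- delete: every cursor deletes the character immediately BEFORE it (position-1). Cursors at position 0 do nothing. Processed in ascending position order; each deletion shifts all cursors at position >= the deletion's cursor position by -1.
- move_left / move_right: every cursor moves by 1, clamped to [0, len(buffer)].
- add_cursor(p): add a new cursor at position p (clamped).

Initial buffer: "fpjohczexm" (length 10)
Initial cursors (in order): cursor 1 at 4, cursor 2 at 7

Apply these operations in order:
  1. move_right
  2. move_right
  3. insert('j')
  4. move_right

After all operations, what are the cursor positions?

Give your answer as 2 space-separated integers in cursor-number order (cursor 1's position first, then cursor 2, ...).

After op 1 (move_right): buffer="fpjohczexm" (len 10), cursors c1@5 c2@8, authorship ..........
After op 2 (move_right): buffer="fpjohczexm" (len 10), cursors c1@6 c2@9, authorship ..........
After op 3 (insert('j')): buffer="fpjohcjzexjm" (len 12), cursors c1@7 c2@11, authorship ......1...2.
After op 4 (move_right): buffer="fpjohcjzexjm" (len 12), cursors c1@8 c2@12, authorship ......1...2.

Answer: 8 12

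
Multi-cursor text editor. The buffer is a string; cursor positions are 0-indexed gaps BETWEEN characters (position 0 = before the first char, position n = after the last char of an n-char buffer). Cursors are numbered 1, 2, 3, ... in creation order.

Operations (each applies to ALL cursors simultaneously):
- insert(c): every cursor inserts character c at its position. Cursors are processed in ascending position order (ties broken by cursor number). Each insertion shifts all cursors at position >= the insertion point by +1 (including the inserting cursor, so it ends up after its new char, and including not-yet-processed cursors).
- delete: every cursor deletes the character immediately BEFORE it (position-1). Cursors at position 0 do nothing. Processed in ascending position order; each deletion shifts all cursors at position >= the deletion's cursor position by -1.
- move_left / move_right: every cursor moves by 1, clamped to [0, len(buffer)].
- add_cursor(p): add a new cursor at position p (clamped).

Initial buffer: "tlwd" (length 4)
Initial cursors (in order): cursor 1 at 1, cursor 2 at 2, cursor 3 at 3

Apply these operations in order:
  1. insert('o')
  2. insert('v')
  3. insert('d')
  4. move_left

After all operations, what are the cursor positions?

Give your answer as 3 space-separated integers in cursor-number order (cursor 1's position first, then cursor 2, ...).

After op 1 (insert('o')): buffer="tolowod" (len 7), cursors c1@2 c2@4 c3@6, authorship .1.2.3.
After op 2 (insert('v')): buffer="tovlovwovd" (len 10), cursors c1@3 c2@6 c3@9, authorship .11.22.33.
After op 3 (insert('d')): buffer="tovdlovdwovdd" (len 13), cursors c1@4 c2@8 c3@12, authorship .111.222.333.
After op 4 (move_left): buffer="tovdlovdwovdd" (len 13), cursors c1@3 c2@7 c3@11, authorship .111.222.333.

Answer: 3 7 11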